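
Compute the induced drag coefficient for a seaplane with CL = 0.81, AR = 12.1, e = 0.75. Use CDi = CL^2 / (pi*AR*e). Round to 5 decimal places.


Step 1: CL^2 = 0.81^2 = 0.6561
Step 2: pi * AR * e = 3.14159 * 12.1 * 0.75 = 28.509953
Step 3: CDi = 0.6561 / 28.509953 = 0.02301

0.02301


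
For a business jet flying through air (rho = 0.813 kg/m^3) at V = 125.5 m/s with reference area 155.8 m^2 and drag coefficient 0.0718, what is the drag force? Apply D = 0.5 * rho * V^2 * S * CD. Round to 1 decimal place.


Step 1: Dynamic pressure q = 0.5 * 0.813 * 125.5^2 = 6402.4766 Pa
Step 2: Drag D = q * S * CD = 6402.4766 * 155.8 * 0.0718
Step 3: D = 71620.9 N

71620.9


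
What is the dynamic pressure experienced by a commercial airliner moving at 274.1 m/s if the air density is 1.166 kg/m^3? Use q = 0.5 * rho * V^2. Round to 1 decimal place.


Step 1: V^2 = 274.1^2 = 75130.81
Step 2: q = 0.5 * 1.166 * 75130.81
Step 3: q = 43801.3 Pa

43801.3


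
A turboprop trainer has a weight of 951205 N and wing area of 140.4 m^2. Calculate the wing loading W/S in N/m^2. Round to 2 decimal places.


Step 1: Wing loading = W / S = 951205 / 140.4
Step 2: Wing loading = 6774.96 N/m^2

6774.96


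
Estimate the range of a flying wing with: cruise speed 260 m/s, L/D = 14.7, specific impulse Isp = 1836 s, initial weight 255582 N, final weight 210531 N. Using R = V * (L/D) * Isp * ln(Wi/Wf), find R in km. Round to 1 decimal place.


Step 1: Coefficient = V * (L/D) * Isp = 260 * 14.7 * 1836 = 7017192.0 m
Step 2: Wi/Wf = 255582 / 210531 = 1.213987
Step 3: ln(1.213987) = 0.19391
Step 4: R = 7017192.0 * 0.19391 = 1360706.4 m = 1360.7 km

1360.7


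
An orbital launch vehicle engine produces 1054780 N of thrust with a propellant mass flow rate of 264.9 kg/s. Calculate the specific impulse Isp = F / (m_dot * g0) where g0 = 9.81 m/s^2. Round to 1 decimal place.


Step 1: m_dot * g0 = 264.9 * 9.81 = 2598.67
Step 2: Isp = 1054780 / 2598.67 = 405.9 s

405.9


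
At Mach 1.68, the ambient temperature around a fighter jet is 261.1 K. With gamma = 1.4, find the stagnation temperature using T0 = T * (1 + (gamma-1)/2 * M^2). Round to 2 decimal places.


Step 1: (gamma-1)/2 = 0.2
Step 2: M^2 = 2.8224
Step 3: 1 + 0.2 * 2.8224 = 1.56448
Step 4: T0 = 261.1 * 1.56448 = 408.49 K

408.49


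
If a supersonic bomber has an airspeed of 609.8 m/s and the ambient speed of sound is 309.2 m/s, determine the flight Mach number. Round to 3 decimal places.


Step 1: M = V / a = 609.8 / 309.2
Step 2: M = 1.972

1.972


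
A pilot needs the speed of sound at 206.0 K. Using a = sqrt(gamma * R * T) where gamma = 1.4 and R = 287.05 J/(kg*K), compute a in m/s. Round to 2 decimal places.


Step 1: gamma * R * T = 1.4 * 287.05 * 206.0 = 82785.22
Step 2: a = sqrt(82785.22) = 287.72 m/s

287.72


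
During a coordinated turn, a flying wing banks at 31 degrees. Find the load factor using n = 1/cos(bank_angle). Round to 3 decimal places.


Step 1: Convert 31 degrees to radians = 0.541052
Step 2: cos(31 deg) = 0.857167
Step 3: n = 1 / 0.857167 = 1.167

1.167


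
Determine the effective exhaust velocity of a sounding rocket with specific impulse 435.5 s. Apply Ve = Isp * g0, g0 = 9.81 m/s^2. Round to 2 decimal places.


Step 1: Ve = Isp * g0 = 435.5 * 9.81
Step 2: Ve = 4272.26 m/s

4272.26


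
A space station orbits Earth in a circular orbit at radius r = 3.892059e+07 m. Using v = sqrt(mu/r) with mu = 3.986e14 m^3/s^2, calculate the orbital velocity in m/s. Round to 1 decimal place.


Step 1: mu / r = 3.986e14 / 3.892059e+07 = 10241365.8169
Step 2: v = sqrt(10241365.8169) = 3200.2 m/s

3200.2


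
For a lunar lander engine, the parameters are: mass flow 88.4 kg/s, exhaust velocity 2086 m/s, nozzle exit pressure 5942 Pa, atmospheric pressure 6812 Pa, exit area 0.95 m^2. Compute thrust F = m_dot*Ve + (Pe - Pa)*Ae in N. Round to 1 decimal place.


Step 1: Momentum thrust = m_dot * Ve = 88.4 * 2086 = 184402.4 N
Step 2: Pressure thrust = (Pe - Pa) * Ae = (5942 - 6812) * 0.95 = -826.50 N
Step 3: Total thrust F = 184402.4 + -826.50 = 183575.9 N

183575.9


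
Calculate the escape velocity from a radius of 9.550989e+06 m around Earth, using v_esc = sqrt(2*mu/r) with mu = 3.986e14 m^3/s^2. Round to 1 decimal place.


Step 1: 2*mu/r = 2 * 3.986e14 / 9.550989e+06 = 83467795.8482
Step 2: v_esc = sqrt(83467795.8482) = 9136.1 m/s

9136.1


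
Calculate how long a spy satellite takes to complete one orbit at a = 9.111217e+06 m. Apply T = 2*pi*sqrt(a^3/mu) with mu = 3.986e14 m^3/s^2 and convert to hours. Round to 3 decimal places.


Step 1: a^3 / mu = 7.563611e+20 / 3.986e14 = 1.897544e+06
Step 2: sqrt(1.897544e+06) = 1377.5137 s
Step 3: T = 2*pi * 1377.5137 = 8655.17 s
Step 4: T in hours = 8655.17 / 3600 = 2.404 hours

2.404


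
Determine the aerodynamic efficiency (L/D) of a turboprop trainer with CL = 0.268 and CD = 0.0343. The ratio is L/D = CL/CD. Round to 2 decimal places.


Step 1: L/D = CL / CD = 0.268 / 0.0343
Step 2: L/D = 7.81

7.81


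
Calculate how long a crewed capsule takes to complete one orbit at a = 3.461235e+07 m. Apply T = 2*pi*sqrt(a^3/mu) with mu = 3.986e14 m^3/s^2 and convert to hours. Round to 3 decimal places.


Step 1: a^3 / mu = 4.146611e+22 / 3.986e14 = 1.040294e+08
Step 2: sqrt(1.040294e+08) = 10199.4789 s
Step 3: T = 2*pi * 10199.4789 = 64085.22 s
Step 4: T in hours = 64085.22 / 3600 = 17.801 hours

17.801


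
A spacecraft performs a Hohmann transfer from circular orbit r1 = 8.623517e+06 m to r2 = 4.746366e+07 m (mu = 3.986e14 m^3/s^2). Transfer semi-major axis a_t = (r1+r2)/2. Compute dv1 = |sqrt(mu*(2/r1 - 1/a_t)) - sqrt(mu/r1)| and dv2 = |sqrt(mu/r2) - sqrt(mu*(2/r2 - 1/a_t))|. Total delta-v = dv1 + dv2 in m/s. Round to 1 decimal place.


Step 1: Transfer semi-major axis a_t = (8.623517e+06 + 4.746366e+07) / 2 = 2.804359e+07 m
Step 2: v1 (circular at r1) = sqrt(mu/r1) = 6798.71 m/s
Step 3: v_t1 = sqrt(mu*(2/r1 - 1/a_t)) = 8844.85 m/s
Step 4: dv1 = |8844.85 - 6798.71| = 2046.14 m/s
Step 5: v2 (circular at r2) = 2897.93 m/s, v_t2 = 1606.99 m/s
Step 6: dv2 = |2897.93 - 1606.99| = 1290.94 m/s
Step 7: Total delta-v = 2046.14 + 1290.94 = 3337.1 m/s

3337.1


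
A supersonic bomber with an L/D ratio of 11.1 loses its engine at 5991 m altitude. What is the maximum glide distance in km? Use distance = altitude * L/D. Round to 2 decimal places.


Step 1: Glide distance = altitude * L/D = 5991 * 11.1 = 66500.1 m
Step 2: Convert to km: 66500.1 / 1000 = 66.50 km

66.50


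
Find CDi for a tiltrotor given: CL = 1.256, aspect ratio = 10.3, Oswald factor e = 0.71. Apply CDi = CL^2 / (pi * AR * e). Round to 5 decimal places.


Step 1: CL^2 = 1.256^2 = 1.577536
Step 2: pi * AR * e = 3.14159 * 10.3 * 0.71 = 22.974467
Step 3: CDi = 1.577536 / 22.974467 = 0.06866

0.06866


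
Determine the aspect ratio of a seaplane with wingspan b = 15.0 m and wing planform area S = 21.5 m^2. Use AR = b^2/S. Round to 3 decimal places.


Step 1: b^2 = 15.0^2 = 225.0
Step 2: AR = 225.0 / 21.5 = 10.465

10.465


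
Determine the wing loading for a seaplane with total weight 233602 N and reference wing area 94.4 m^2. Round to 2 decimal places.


Step 1: Wing loading = W / S = 233602 / 94.4
Step 2: Wing loading = 2474.60 N/m^2

2474.60


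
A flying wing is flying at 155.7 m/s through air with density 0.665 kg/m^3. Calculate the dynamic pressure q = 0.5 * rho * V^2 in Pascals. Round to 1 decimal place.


Step 1: V^2 = 155.7^2 = 24242.49
Step 2: q = 0.5 * 0.665 * 24242.49
Step 3: q = 8060.6 Pa

8060.6


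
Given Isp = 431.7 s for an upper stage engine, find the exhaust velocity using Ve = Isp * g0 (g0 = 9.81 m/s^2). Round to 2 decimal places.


Step 1: Ve = Isp * g0 = 431.7 * 9.81
Step 2: Ve = 4234.98 m/s

4234.98


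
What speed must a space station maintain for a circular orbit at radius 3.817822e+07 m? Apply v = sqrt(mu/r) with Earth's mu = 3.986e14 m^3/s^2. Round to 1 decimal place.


Step 1: mu / r = 3.986e14 / 3.817822e+07 = 10440507.7031
Step 2: v = sqrt(10440507.7031) = 3231.2 m/s

3231.2


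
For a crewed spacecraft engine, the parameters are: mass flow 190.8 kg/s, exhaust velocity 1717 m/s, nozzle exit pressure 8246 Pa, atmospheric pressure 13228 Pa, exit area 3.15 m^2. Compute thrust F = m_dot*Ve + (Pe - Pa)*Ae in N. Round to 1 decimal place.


Step 1: Momentum thrust = m_dot * Ve = 190.8 * 1717 = 327603.6 N
Step 2: Pressure thrust = (Pe - Pa) * Ae = (8246 - 13228) * 3.15 = -15693.30 N
Step 3: Total thrust F = 327603.6 + -15693.30 = 311910.3 N

311910.3


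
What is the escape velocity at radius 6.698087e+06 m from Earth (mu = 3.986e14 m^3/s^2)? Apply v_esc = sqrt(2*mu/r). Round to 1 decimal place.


Step 1: 2*mu/r = 2 * 3.986e14 / 6.698087e+06 = 119019057.2323
Step 2: v_esc = sqrt(119019057.2323) = 10909.6 m/s

10909.6


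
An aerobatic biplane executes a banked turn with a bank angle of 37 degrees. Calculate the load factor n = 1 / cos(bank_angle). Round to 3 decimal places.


Step 1: Convert 37 degrees to radians = 0.645772
Step 2: cos(37 deg) = 0.798636
Step 3: n = 1 / 0.798636 = 1.252

1.252


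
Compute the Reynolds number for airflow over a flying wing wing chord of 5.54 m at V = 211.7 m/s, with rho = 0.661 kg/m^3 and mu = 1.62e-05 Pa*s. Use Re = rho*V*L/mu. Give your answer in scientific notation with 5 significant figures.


Step 1: Numerator = rho * V * L = 0.661 * 211.7 * 5.54 = 775.232698
Step 2: Re = 775.232698 / 1.62e-05
Step 3: Re = 4.7854e+07

4.7854e+07


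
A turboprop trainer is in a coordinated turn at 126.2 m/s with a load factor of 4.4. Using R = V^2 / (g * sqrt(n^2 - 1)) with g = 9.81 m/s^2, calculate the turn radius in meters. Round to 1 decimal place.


Step 1: V^2 = 126.2^2 = 15926.44
Step 2: n^2 - 1 = 4.4^2 - 1 = 18.36
Step 3: sqrt(18.36) = 4.284857
Step 4: R = 15926.44 / (9.81 * 4.284857) = 378.9 m

378.9


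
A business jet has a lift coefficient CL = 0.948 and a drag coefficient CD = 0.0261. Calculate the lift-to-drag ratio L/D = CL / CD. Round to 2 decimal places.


Step 1: L/D = CL / CD = 0.948 / 0.0261
Step 2: L/D = 36.32

36.32


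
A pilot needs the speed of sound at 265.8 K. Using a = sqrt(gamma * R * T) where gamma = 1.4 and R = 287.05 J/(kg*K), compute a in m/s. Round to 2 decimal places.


Step 1: gamma * R * T = 1.4 * 287.05 * 265.8 = 106817.046
Step 2: a = sqrt(106817.046) = 326.83 m/s

326.83


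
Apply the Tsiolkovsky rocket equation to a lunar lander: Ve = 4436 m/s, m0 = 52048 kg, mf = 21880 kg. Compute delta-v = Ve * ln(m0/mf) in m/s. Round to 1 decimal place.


Step 1: Mass ratio m0/mf = 52048 / 21880 = 2.378793
Step 2: ln(2.378793) = 0.866593
Step 3: delta-v = 4436 * 0.866593 = 3844.2 m/s

3844.2


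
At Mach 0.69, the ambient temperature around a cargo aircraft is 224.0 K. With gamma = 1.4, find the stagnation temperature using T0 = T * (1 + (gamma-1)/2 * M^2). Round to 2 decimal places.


Step 1: (gamma-1)/2 = 0.2
Step 2: M^2 = 0.4761
Step 3: 1 + 0.2 * 0.4761 = 1.09522
Step 4: T0 = 224.0 * 1.09522 = 245.33 K

245.33


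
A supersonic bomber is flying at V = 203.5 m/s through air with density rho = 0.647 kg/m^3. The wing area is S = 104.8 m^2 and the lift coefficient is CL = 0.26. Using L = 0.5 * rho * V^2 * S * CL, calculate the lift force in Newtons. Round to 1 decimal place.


Step 1: Calculate dynamic pressure q = 0.5 * 0.647 * 203.5^2 = 0.5 * 0.647 * 41412.25 = 13396.8629 Pa
Step 2: Multiply by wing area and lift coefficient: L = 13396.8629 * 104.8 * 0.26
Step 3: L = 1403991.2293 * 0.26 = 365037.7 N

365037.7


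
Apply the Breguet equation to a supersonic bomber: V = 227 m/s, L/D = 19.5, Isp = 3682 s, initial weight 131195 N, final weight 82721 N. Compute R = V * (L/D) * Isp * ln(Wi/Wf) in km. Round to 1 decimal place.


Step 1: Coefficient = V * (L/D) * Isp = 227 * 19.5 * 3682 = 16298373.0 m
Step 2: Wi/Wf = 131195 / 82721 = 1.585994
Step 3: ln(1.585994) = 0.461211
Step 4: R = 16298373.0 * 0.461211 = 7516993.3 m = 7517.0 km

7517.0


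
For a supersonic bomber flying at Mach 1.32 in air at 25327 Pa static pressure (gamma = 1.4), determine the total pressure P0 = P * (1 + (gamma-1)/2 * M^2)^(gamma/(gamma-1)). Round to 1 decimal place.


Step 1: (gamma-1)/2 * M^2 = 0.2 * 1.7424 = 0.34848
Step 2: 1 + 0.34848 = 1.34848
Step 3: Exponent gamma/(gamma-1) = 3.5
Step 4: P0 = 25327 * 1.34848^3.5 = 72117.3 Pa

72117.3


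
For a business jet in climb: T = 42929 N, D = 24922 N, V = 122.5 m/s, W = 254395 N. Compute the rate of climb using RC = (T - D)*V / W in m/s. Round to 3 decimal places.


Step 1: Excess thrust = T - D = 42929 - 24922 = 18007 N
Step 2: Excess power = 18007 * 122.5 = 2205857.5 W
Step 3: RC = 2205857.5 / 254395 = 8.671 m/s

8.671


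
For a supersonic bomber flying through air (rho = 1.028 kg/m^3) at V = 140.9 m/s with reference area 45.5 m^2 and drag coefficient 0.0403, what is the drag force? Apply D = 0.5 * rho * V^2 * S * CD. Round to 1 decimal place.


Step 1: Dynamic pressure q = 0.5 * 1.028 * 140.9^2 = 10204.3443 Pa
Step 2: Drag D = q * S * CD = 10204.3443 * 45.5 * 0.0403
Step 3: D = 18711.2 N

18711.2


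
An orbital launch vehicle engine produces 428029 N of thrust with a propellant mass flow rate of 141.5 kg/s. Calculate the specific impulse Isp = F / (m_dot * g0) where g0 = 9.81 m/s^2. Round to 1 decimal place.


Step 1: m_dot * g0 = 141.5 * 9.81 = 1388.12
Step 2: Isp = 428029 / 1388.12 = 308.4 s

308.4


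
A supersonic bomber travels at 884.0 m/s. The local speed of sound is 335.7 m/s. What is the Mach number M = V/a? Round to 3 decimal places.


Step 1: M = V / a = 884.0 / 335.7
Step 2: M = 2.633

2.633


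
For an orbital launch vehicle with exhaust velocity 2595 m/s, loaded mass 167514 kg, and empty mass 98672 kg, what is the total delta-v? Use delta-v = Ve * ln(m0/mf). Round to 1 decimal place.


Step 1: Mass ratio m0/mf = 167514 / 98672 = 1.697685
Step 2: ln(1.697685) = 0.529266
Step 3: delta-v = 2595 * 0.529266 = 1373.4 m/s

1373.4


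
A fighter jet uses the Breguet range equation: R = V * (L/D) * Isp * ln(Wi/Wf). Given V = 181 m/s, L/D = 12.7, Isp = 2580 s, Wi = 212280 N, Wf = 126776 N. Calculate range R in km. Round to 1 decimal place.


Step 1: Coefficient = V * (L/D) * Isp = 181 * 12.7 * 2580 = 5930646.0 m
Step 2: Wi/Wf = 212280 / 126776 = 1.674449
Step 3: ln(1.674449) = 0.515484
Step 4: R = 5930646.0 * 0.515484 = 3057155.5 m = 3057.2 km

3057.2


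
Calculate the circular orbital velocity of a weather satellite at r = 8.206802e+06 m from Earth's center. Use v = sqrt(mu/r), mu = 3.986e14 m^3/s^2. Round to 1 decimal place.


Step 1: mu / r = 3.986e14 / 8.206802e+06 = 48569467.1323
Step 2: v = sqrt(48569467.1323) = 6969.2 m/s

6969.2


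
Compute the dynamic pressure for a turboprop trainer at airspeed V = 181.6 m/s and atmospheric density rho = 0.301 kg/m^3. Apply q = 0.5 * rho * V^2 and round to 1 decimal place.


Step 1: V^2 = 181.6^2 = 32978.56
Step 2: q = 0.5 * 0.301 * 32978.56
Step 3: q = 4963.3 Pa

4963.3


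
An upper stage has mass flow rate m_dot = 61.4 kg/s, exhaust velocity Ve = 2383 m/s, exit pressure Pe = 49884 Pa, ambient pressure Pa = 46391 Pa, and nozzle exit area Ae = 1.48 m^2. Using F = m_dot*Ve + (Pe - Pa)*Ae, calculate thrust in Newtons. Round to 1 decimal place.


Step 1: Momentum thrust = m_dot * Ve = 61.4 * 2383 = 146316.2 N
Step 2: Pressure thrust = (Pe - Pa) * Ae = (49884 - 46391) * 1.48 = 5169.64 N
Step 3: Total thrust F = 146316.2 + 5169.64 = 151485.8 N

151485.8


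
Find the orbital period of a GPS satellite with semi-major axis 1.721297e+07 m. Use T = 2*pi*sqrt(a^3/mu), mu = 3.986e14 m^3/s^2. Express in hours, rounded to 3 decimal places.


Step 1: a^3 / mu = 5.099968e+21 / 3.986e14 = 1.279470e+07
Step 2: sqrt(1.279470e+07) = 3576.9681 s
Step 3: T = 2*pi * 3576.9681 = 22474.75 s
Step 4: T in hours = 22474.75 / 3600 = 6.243 hours

6.243


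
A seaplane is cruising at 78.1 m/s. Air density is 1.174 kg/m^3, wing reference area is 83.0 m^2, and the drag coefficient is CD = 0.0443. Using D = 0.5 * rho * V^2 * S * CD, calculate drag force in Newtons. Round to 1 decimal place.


Step 1: Dynamic pressure q = 0.5 * 1.174 * 78.1^2 = 3580.4711 Pa
Step 2: Drag D = q * S * CD = 3580.4711 * 83.0 * 0.0443
Step 3: D = 13165.0 N

13165.0


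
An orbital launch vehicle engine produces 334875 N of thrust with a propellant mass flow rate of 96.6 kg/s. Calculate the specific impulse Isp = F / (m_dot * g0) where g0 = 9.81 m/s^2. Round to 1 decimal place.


Step 1: m_dot * g0 = 96.6 * 9.81 = 947.65
Step 2: Isp = 334875 / 947.65 = 353.4 s

353.4


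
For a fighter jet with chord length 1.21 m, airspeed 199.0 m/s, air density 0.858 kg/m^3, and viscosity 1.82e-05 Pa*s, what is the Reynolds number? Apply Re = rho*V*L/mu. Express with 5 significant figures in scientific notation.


Step 1: Numerator = rho * V * L = 0.858 * 199.0 * 1.21 = 206.59782
Step 2: Re = 206.59782 / 1.82e-05
Step 3: Re = 1.1352e+07

1.1352e+07


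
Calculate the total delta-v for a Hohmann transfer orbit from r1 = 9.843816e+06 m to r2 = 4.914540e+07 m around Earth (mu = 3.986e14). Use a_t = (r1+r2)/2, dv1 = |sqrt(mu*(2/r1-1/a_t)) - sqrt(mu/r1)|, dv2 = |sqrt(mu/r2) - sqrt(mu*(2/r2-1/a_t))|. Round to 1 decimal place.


Step 1: Transfer semi-major axis a_t = (9.843816e+06 + 4.914540e+07) / 2 = 2.949461e+07 m
Step 2: v1 (circular at r1) = sqrt(mu/r1) = 6363.37 m/s
Step 3: v_t1 = sqrt(mu*(2/r1 - 1/a_t)) = 8214.04 m/s
Step 4: dv1 = |8214.04 - 6363.37| = 1850.68 m/s
Step 5: v2 (circular at r2) = 2847.92 m/s, v_t2 = 1645.27 m/s
Step 6: dv2 = |2847.92 - 1645.27| = 1202.64 m/s
Step 7: Total delta-v = 1850.68 + 1202.64 = 3053.3 m/s

3053.3


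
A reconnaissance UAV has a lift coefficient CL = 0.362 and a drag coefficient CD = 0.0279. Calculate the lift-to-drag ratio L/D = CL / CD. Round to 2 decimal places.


Step 1: L/D = CL / CD = 0.362 / 0.0279
Step 2: L/D = 12.97

12.97


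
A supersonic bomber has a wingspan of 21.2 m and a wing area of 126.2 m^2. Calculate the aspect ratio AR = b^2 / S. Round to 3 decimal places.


Step 1: b^2 = 21.2^2 = 449.44
Step 2: AR = 449.44 / 126.2 = 3.561

3.561


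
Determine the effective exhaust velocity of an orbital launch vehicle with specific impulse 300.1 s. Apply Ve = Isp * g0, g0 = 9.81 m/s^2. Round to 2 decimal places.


Step 1: Ve = Isp * g0 = 300.1 * 9.81
Step 2: Ve = 2943.98 m/s

2943.98


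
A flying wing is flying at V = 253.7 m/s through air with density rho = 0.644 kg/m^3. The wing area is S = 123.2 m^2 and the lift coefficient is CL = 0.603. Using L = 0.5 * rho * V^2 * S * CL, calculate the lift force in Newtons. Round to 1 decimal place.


Step 1: Calculate dynamic pressure q = 0.5 * 0.644 * 253.7^2 = 0.5 * 0.644 * 64363.69 = 20725.1082 Pa
Step 2: Multiply by wing area and lift coefficient: L = 20725.1082 * 123.2 * 0.603
Step 3: L = 2553333.3278 * 0.603 = 1539660.0 N

1539660.0


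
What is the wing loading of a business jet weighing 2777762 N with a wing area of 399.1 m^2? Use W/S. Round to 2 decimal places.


Step 1: Wing loading = W / S = 2777762 / 399.1
Step 2: Wing loading = 6960.07 N/m^2

6960.07


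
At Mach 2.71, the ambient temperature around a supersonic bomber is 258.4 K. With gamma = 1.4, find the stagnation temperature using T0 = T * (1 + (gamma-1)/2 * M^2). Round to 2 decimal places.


Step 1: (gamma-1)/2 = 0.2
Step 2: M^2 = 7.3441
Step 3: 1 + 0.2 * 7.3441 = 2.46882
Step 4: T0 = 258.4 * 2.46882 = 637.94 K

637.94


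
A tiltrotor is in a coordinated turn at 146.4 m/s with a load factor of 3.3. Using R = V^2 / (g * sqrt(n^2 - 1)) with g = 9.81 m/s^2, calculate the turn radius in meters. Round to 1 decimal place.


Step 1: V^2 = 146.4^2 = 21432.96
Step 2: n^2 - 1 = 3.3^2 - 1 = 9.89
Step 3: sqrt(9.89) = 3.144837
Step 4: R = 21432.96 / (9.81 * 3.144837) = 694.7 m

694.7


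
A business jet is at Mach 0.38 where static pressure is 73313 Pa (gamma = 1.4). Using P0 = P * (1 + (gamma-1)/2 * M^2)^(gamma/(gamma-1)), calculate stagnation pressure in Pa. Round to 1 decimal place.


Step 1: (gamma-1)/2 * M^2 = 0.2 * 0.1444 = 0.02888
Step 2: 1 + 0.02888 = 1.02888
Step 3: Exponent gamma/(gamma-1) = 3.5
Step 4: P0 = 73313 * 1.02888^3.5 = 80994.9 Pa

80994.9


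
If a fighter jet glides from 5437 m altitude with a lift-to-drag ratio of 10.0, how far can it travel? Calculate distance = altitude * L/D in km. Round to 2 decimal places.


Step 1: Glide distance = altitude * L/D = 5437 * 10.0 = 54370.0 m
Step 2: Convert to km: 54370.0 / 1000 = 54.37 km

54.37


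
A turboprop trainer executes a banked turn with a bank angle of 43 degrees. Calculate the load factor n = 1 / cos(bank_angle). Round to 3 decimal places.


Step 1: Convert 43 degrees to radians = 0.750492
Step 2: cos(43 deg) = 0.731354
Step 3: n = 1 / 0.731354 = 1.367

1.367


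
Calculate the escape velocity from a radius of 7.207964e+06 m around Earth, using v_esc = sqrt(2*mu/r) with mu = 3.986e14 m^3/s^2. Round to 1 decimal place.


Step 1: 2*mu/r = 2 * 3.986e14 / 7.207964e+06 = 110599886.4589
Step 2: v_esc = sqrt(110599886.4589) = 10516.6 m/s

10516.6


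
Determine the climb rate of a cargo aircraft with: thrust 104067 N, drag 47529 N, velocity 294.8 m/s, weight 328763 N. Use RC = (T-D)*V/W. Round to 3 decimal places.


Step 1: Excess thrust = T - D = 104067 - 47529 = 56538 N
Step 2: Excess power = 56538 * 294.8 = 16667402.4 W
Step 3: RC = 16667402.4 / 328763 = 50.697 m/s

50.697


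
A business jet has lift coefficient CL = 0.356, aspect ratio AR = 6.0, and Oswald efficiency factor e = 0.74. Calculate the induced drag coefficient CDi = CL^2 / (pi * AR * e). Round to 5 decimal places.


Step 1: CL^2 = 0.356^2 = 0.126736
Step 2: pi * AR * e = 3.14159 * 6.0 * 0.74 = 13.948671
Step 3: CDi = 0.126736 / 13.948671 = 0.00909

0.00909


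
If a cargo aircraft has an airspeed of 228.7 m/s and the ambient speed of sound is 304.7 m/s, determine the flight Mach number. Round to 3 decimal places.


Step 1: M = V / a = 228.7 / 304.7
Step 2: M = 0.751

0.751


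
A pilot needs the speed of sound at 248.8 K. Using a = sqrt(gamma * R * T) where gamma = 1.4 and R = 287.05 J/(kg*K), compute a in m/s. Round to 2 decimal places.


Step 1: gamma * R * T = 1.4 * 287.05 * 248.8 = 99985.256
Step 2: a = sqrt(99985.256) = 316.20 m/s

316.20


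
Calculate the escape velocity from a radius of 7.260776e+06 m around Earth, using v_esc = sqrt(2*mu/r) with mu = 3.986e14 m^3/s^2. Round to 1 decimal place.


Step 1: 2*mu/r = 2 * 3.986e14 / 7.260776e+06 = 109795426.8249
Step 2: v_esc = sqrt(109795426.8249) = 10478.3 m/s

10478.3


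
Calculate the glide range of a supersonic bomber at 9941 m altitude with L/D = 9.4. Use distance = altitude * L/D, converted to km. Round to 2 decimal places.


Step 1: Glide distance = altitude * L/D = 9941 * 9.4 = 93445.4 m
Step 2: Convert to km: 93445.4 / 1000 = 93.45 km

93.45


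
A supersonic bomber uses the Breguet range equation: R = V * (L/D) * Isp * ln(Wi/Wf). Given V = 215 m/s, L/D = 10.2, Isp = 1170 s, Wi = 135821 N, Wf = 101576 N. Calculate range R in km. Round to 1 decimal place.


Step 1: Coefficient = V * (L/D) * Isp = 215 * 10.2 * 1170 = 2565810.0 m
Step 2: Wi/Wf = 135821 / 101576 = 1.337137
Step 3: ln(1.337137) = 0.290531
Step 4: R = 2565810.0 * 0.290531 = 745446.2 m = 745.4 km

745.4


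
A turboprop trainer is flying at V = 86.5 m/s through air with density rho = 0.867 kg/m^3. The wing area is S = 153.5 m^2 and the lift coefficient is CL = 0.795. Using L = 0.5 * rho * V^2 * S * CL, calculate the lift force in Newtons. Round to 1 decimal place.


Step 1: Calculate dynamic pressure q = 0.5 * 0.867 * 86.5^2 = 0.5 * 0.867 * 7482.25 = 3243.5554 Pa
Step 2: Multiply by wing area and lift coefficient: L = 3243.5554 * 153.5 * 0.795
Step 3: L = 497885.7501 * 0.795 = 395819.2 N

395819.2


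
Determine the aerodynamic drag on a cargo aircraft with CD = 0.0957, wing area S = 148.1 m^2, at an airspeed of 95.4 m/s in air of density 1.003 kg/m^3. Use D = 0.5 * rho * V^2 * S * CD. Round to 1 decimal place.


Step 1: Dynamic pressure q = 0.5 * 1.003 * 95.4^2 = 4564.2317 Pa
Step 2: Drag D = q * S * CD = 4564.2317 * 148.1 * 0.0957
Step 3: D = 64689.6 N

64689.6


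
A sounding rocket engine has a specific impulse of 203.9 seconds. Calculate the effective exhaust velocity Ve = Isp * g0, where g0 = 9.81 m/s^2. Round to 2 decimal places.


Step 1: Ve = Isp * g0 = 203.9 * 9.81
Step 2: Ve = 2000.26 m/s

2000.26


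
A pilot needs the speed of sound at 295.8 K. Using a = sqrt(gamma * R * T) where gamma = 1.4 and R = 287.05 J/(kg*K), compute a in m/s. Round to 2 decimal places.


Step 1: gamma * R * T = 1.4 * 287.05 * 295.8 = 118873.146
Step 2: a = sqrt(118873.146) = 344.78 m/s

344.78


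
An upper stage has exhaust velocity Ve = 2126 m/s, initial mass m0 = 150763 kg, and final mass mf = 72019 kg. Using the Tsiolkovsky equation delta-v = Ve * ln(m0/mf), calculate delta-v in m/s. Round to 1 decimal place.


Step 1: Mass ratio m0/mf = 150763 / 72019 = 2.093378
Step 2: ln(2.093378) = 0.738779
Step 3: delta-v = 2126 * 0.738779 = 1570.6 m/s

1570.6


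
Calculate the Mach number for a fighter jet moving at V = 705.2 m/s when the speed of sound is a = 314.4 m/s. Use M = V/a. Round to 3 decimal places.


Step 1: M = V / a = 705.2 / 314.4
Step 2: M = 2.243

2.243


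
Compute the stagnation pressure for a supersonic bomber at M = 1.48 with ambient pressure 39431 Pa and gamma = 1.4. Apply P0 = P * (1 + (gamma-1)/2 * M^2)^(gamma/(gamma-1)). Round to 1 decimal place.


Step 1: (gamma-1)/2 * M^2 = 0.2 * 2.1904 = 0.43808
Step 2: 1 + 0.43808 = 1.43808
Step 3: Exponent gamma/(gamma-1) = 3.5
Step 4: P0 = 39431 * 1.43808^3.5 = 140630.2 Pa

140630.2


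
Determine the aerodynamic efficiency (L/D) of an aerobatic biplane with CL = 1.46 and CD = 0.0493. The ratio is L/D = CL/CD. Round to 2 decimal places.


Step 1: L/D = CL / CD = 1.46 / 0.0493
Step 2: L/D = 29.61

29.61


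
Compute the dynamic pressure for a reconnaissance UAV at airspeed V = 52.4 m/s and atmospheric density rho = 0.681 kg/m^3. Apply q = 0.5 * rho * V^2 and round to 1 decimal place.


Step 1: V^2 = 52.4^2 = 2745.76
Step 2: q = 0.5 * 0.681 * 2745.76
Step 3: q = 934.9 Pa

934.9


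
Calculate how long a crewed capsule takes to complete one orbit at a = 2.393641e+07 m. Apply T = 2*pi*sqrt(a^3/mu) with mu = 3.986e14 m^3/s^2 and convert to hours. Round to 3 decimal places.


Step 1: a^3 / mu = 1.371441e+22 / 3.986e14 = 3.440644e+07
Step 2: sqrt(3.440644e+07) = 5865.7004 s
Step 3: T = 2*pi * 5865.7004 = 36855.28 s
Step 4: T in hours = 36855.28 / 3600 = 10.238 hours

10.238


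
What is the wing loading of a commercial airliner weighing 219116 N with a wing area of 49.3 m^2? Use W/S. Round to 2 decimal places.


Step 1: Wing loading = W / S = 219116 / 49.3
Step 2: Wing loading = 4444.54 N/m^2

4444.54


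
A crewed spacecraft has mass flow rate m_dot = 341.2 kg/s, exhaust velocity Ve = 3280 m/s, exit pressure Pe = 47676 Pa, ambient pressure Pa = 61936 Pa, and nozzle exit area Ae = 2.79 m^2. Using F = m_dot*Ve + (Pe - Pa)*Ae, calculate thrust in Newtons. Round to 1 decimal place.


Step 1: Momentum thrust = m_dot * Ve = 341.2 * 3280 = 1119136.0 N
Step 2: Pressure thrust = (Pe - Pa) * Ae = (47676 - 61936) * 2.79 = -39785.40 N
Step 3: Total thrust F = 1119136.0 + -39785.40 = 1079350.6 N

1079350.6


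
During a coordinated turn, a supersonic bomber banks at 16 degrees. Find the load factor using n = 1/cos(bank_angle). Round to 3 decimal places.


Step 1: Convert 16 degrees to radians = 0.279253
Step 2: cos(16 deg) = 0.961262
Step 3: n = 1 / 0.961262 = 1.040

1.040


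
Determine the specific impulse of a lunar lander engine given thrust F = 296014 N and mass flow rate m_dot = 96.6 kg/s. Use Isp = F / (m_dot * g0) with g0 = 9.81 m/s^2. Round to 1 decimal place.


Step 1: m_dot * g0 = 96.6 * 9.81 = 947.65
Step 2: Isp = 296014 / 947.65 = 312.4 s

312.4


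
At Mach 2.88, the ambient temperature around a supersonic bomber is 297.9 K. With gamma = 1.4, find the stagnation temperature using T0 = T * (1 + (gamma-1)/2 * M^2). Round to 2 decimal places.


Step 1: (gamma-1)/2 = 0.2
Step 2: M^2 = 8.2944
Step 3: 1 + 0.2 * 8.2944 = 2.65888
Step 4: T0 = 297.9 * 2.65888 = 792.08 K

792.08


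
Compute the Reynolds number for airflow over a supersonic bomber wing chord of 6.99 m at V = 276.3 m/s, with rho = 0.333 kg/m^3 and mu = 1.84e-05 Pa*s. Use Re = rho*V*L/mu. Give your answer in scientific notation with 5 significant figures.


Step 1: Numerator = rho * V * L = 0.333 * 276.3 * 6.99 = 643.135221
Step 2: Re = 643.135221 / 1.84e-05
Step 3: Re = 3.4953e+07

3.4953e+07


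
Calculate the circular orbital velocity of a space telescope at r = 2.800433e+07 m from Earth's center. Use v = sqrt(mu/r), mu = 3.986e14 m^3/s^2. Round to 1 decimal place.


Step 1: mu / r = 3.986e14 / 2.800433e+07 = 14233513.1746
Step 2: v = sqrt(14233513.1746) = 3772.7 m/s

3772.7


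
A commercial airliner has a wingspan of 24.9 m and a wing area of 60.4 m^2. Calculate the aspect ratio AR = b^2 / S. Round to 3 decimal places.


Step 1: b^2 = 24.9^2 = 620.01
Step 2: AR = 620.01 / 60.4 = 10.265

10.265


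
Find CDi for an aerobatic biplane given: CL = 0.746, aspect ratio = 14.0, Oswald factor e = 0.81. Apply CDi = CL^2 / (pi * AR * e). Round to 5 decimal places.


Step 1: CL^2 = 0.746^2 = 0.556516
Step 2: pi * AR * e = 3.14159 * 14.0 * 0.81 = 35.625661
Step 3: CDi = 0.556516 / 35.625661 = 0.01562

0.01562


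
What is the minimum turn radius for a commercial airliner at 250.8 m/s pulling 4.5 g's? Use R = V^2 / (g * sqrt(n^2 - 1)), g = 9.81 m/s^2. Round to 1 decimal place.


Step 1: V^2 = 250.8^2 = 62900.64
Step 2: n^2 - 1 = 4.5^2 - 1 = 19.25
Step 3: sqrt(19.25) = 4.387482
Step 4: R = 62900.64 / (9.81 * 4.387482) = 1461.4 m

1461.4


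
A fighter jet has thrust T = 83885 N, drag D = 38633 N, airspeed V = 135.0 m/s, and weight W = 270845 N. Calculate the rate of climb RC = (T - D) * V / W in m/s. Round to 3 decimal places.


Step 1: Excess thrust = T - D = 83885 - 38633 = 45252 N
Step 2: Excess power = 45252 * 135.0 = 6109020.0 W
Step 3: RC = 6109020.0 / 270845 = 22.555 m/s

22.555


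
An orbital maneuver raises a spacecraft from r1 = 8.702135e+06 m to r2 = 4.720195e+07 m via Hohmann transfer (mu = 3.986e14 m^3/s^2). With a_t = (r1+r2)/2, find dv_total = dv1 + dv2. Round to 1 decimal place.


Step 1: Transfer semi-major axis a_t = (8.702135e+06 + 4.720195e+07) / 2 = 2.795204e+07 m
Step 2: v1 (circular at r1) = sqrt(mu/r1) = 6767.93 m/s
Step 3: v_t1 = sqrt(mu*(2/r1 - 1/a_t)) = 8794.86 m/s
Step 4: dv1 = |8794.86 - 6767.93| = 2026.93 m/s
Step 5: v2 (circular at r2) = 2905.95 m/s, v_t2 = 1621.42 m/s
Step 6: dv2 = |2905.95 - 1621.42| = 1284.54 m/s
Step 7: Total delta-v = 2026.93 + 1284.54 = 3311.5 m/s

3311.5


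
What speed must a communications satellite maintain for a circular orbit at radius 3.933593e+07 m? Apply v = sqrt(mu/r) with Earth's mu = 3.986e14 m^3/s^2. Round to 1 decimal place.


Step 1: mu / r = 3.986e14 / 3.933593e+07 = 10133229.3402
Step 2: v = sqrt(10133229.3402) = 3183.3 m/s

3183.3


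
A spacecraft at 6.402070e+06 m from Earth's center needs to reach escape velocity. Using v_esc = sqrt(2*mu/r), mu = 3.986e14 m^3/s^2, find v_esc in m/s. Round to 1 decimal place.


Step 1: 2*mu/r = 2 * 3.986e14 / 6.402070e+06 = 124522224.8429
Step 2: v_esc = sqrt(124522224.8429) = 11159.0 m/s

11159.0


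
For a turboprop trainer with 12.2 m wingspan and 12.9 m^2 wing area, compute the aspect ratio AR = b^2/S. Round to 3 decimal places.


Step 1: b^2 = 12.2^2 = 148.84
Step 2: AR = 148.84 / 12.9 = 11.538

11.538


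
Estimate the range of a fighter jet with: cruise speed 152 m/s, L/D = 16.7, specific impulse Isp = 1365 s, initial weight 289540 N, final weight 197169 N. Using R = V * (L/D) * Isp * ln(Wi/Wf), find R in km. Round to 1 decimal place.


Step 1: Coefficient = V * (L/D) * Isp = 152 * 16.7 * 1365 = 3464916.0 m
Step 2: Wi/Wf = 289540 / 197169 = 1.468486
Step 3: ln(1.468486) = 0.384232
Step 4: R = 3464916.0 * 0.384232 = 1331332.4 m = 1331.3 km

1331.3


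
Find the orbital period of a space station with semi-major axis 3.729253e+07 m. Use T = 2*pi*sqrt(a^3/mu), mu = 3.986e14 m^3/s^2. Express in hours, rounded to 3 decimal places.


Step 1: a^3 / mu = 5.186394e+22 / 3.986e14 = 1.301153e+08
Step 2: sqrt(1.301153e+08) = 11406.8078 s
Step 3: T = 2*pi * 11406.8078 = 71671.09 s
Step 4: T in hours = 71671.09 / 3600 = 19.909 hours

19.909


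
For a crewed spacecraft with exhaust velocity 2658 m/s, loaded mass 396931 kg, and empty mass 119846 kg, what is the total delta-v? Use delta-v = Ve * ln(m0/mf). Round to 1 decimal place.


Step 1: Mass ratio m0/mf = 396931 / 119846 = 3.312009
Step 2: ln(3.312009) = 1.197555
Step 3: delta-v = 2658 * 1.197555 = 3183.1 m/s

3183.1


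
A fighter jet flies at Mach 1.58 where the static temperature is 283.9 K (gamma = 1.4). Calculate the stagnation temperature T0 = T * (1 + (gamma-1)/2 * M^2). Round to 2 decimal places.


Step 1: (gamma-1)/2 = 0.2
Step 2: M^2 = 2.4964
Step 3: 1 + 0.2 * 2.4964 = 1.49928
Step 4: T0 = 283.9 * 1.49928 = 425.65 K

425.65


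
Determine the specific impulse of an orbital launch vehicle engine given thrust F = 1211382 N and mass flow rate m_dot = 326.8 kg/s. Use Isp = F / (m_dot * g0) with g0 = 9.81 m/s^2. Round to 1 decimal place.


Step 1: m_dot * g0 = 326.8 * 9.81 = 3205.91
Step 2: Isp = 1211382 / 3205.91 = 377.9 s

377.9


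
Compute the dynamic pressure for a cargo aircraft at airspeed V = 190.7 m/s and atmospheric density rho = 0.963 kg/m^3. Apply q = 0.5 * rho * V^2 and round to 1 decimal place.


Step 1: V^2 = 190.7^2 = 36366.49
Step 2: q = 0.5 * 0.963 * 36366.49
Step 3: q = 17510.5 Pa

17510.5


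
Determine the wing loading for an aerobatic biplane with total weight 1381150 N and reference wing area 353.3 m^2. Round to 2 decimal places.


Step 1: Wing loading = W / S = 1381150 / 353.3
Step 2: Wing loading = 3909.28 N/m^2

3909.28


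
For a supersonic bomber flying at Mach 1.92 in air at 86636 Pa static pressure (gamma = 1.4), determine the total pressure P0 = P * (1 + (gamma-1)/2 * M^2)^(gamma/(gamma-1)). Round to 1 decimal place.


Step 1: (gamma-1)/2 * M^2 = 0.2 * 3.6864 = 0.73728
Step 2: 1 + 0.73728 = 1.73728
Step 3: Exponent gamma/(gamma-1) = 3.5
Step 4: P0 = 86636 * 1.73728^3.5 = 598746.2 Pa

598746.2


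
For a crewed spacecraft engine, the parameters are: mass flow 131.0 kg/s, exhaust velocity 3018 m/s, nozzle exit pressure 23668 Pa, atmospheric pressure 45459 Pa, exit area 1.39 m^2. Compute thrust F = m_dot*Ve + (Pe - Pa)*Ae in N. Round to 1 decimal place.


Step 1: Momentum thrust = m_dot * Ve = 131.0 * 3018 = 395358.0 N
Step 2: Pressure thrust = (Pe - Pa) * Ae = (23668 - 45459) * 1.39 = -30289.49 N
Step 3: Total thrust F = 395358.0 + -30289.49 = 365068.5 N

365068.5


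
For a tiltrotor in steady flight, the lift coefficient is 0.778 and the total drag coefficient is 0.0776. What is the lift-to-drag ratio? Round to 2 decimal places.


Step 1: L/D = CL / CD = 0.778 / 0.0776
Step 2: L/D = 10.03

10.03


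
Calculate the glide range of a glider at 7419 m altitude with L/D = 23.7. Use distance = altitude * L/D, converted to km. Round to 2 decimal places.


Step 1: Glide distance = altitude * L/D = 7419 * 23.7 = 175830.3 m
Step 2: Convert to km: 175830.3 / 1000 = 175.83 km

175.83


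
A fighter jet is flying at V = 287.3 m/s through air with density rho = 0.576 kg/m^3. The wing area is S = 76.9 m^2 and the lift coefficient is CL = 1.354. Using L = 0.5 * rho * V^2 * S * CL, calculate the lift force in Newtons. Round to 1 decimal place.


Step 1: Calculate dynamic pressure q = 0.5 * 0.576 * 287.3^2 = 0.5 * 0.576 * 82541.29 = 23771.8915 Pa
Step 2: Multiply by wing area and lift coefficient: L = 23771.8915 * 76.9 * 1.354
Step 3: L = 1828058.4579 * 1.354 = 2475191.2 N

2475191.2


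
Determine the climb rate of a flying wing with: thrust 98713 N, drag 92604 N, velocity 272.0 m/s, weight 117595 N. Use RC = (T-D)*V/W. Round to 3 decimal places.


Step 1: Excess thrust = T - D = 98713 - 92604 = 6109 N
Step 2: Excess power = 6109 * 272.0 = 1661648.0 W
Step 3: RC = 1661648.0 / 117595 = 14.130 m/s

14.130


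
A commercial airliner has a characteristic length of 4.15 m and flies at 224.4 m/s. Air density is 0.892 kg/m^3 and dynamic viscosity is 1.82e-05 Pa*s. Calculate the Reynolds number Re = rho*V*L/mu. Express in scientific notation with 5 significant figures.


Step 1: Numerator = rho * V * L = 0.892 * 224.4 * 4.15 = 830.68392
Step 2: Re = 830.68392 / 1.82e-05
Step 3: Re = 4.5642e+07

4.5642e+07


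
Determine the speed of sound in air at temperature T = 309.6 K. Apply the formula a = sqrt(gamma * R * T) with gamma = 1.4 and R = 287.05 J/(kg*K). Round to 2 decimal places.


Step 1: gamma * R * T = 1.4 * 287.05 * 309.6 = 124418.952
Step 2: a = sqrt(124418.952) = 352.73 m/s

352.73


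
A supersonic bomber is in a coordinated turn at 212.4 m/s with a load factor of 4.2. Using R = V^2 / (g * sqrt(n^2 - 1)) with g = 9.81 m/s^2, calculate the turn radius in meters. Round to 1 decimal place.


Step 1: V^2 = 212.4^2 = 45113.76
Step 2: n^2 - 1 = 4.2^2 - 1 = 16.64
Step 3: sqrt(16.64) = 4.079216
Step 4: R = 45113.76 / (9.81 * 4.079216) = 1127.4 m

1127.4


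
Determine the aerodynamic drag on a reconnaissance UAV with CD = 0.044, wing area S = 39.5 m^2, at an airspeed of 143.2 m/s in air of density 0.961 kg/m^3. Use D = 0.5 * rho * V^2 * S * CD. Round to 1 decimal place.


Step 1: Dynamic pressure q = 0.5 * 0.961 * 143.2^2 = 9853.2483 Pa
Step 2: Drag D = q * S * CD = 9853.2483 * 39.5 * 0.044
Step 3: D = 17124.9 N

17124.9


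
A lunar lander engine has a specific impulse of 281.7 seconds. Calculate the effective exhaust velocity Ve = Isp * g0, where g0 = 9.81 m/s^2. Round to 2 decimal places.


Step 1: Ve = Isp * g0 = 281.7 * 9.81
Step 2: Ve = 2763.48 m/s

2763.48


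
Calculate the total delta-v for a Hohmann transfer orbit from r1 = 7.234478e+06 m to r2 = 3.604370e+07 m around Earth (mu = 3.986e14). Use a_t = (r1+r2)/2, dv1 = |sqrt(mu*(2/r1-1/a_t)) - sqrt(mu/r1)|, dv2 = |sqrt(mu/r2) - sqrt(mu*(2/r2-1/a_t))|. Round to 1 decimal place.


Step 1: Transfer semi-major axis a_t = (7.234478e+06 + 3.604370e+07) / 2 = 2.163909e+07 m
Step 2: v1 (circular at r1) = sqrt(mu/r1) = 7422.75 m/s
Step 3: v_t1 = sqrt(mu*(2/r1 - 1/a_t)) = 9579.88 m/s
Step 4: dv1 = |9579.88 - 7422.75| = 2157.13 m/s
Step 5: v2 (circular at r2) = 3325.48 m/s, v_t2 = 1922.82 m/s
Step 6: dv2 = |3325.48 - 1922.82| = 1402.66 m/s
Step 7: Total delta-v = 2157.13 + 1402.66 = 3559.8 m/s

3559.8


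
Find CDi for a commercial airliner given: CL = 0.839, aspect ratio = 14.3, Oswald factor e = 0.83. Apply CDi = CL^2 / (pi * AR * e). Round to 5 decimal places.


Step 1: CL^2 = 0.839^2 = 0.703921
Step 2: pi * AR * e = 3.14159 * 14.3 * 0.83 = 37.287563
Step 3: CDi = 0.703921 / 37.287563 = 0.01888

0.01888


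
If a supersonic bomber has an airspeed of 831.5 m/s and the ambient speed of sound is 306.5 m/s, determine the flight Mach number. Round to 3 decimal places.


Step 1: M = V / a = 831.5 / 306.5
Step 2: M = 2.713

2.713


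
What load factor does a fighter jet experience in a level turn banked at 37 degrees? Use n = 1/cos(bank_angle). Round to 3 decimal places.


Step 1: Convert 37 degrees to radians = 0.645772
Step 2: cos(37 deg) = 0.798636
Step 3: n = 1 / 0.798636 = 1.252

1.252


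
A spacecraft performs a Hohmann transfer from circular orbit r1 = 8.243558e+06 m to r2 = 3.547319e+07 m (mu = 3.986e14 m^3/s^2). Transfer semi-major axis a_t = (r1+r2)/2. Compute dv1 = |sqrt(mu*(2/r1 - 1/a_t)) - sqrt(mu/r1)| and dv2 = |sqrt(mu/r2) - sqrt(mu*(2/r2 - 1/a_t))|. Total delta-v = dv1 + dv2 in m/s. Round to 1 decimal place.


Step 1: Transfer semi-major axis a_t = (8.243558e+06 + 3.547319e+07) / 2 = 2.185837e+07 m
Step 2: v1 (circular at r1) = sqrt(mu/r1) = 6953.63 m/s
Step 3: v_t1 = sqrt(mu*(2/r1 - 1/a_t)) = 8858.34 m/s
Step 4: dv1 = |8858.34 - 6953.63| = 1904.72 m/s
Step 5: v2 (circular at r2) = 3352.11 m/s, v_t2 = 2058.58 m/s
Step 6: dv2 = |3352.11 - 2058.58| = 1293.54 m/s
Step 7: Total delta-v = 1904.72 + 1293.54 = 3198.3 m/s

3198.3
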